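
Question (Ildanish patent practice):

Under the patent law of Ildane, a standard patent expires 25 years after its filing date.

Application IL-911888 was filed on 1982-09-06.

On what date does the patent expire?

2007-09-06

Filing date + 25 years → 6 September 2007.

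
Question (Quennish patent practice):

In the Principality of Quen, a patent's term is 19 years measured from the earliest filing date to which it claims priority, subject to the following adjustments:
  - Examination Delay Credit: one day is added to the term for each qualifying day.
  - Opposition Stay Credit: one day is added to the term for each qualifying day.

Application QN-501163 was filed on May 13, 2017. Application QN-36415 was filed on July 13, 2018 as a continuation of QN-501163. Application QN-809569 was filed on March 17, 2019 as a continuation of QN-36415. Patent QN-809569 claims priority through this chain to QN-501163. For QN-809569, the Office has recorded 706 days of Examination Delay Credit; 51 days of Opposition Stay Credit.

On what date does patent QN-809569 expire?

2038-06-09

Earliest priority filing: 13 May 2017.
Base term: 13 May 2017 + 19 years → 13 May 2036.
Examination Delay Credit: +706 days → 19 April 2038.
Opposition Stay Credit: +51 days → 9 June 2038.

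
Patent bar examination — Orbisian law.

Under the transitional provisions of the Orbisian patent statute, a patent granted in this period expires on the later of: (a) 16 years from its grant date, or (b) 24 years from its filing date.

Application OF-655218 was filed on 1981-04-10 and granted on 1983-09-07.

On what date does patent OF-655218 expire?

2005-04-10

(a) grant + 16 years → 7 September 1999.
(b) filing + 24 years → 10 April 2005.
Later of the two: 10 April 2005.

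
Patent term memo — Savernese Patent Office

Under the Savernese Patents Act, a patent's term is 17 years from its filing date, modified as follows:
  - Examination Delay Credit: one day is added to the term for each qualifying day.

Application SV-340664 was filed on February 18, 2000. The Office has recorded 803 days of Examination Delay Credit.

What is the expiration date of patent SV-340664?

Base term: filing date + 17 years → 18 February 2017.
Examination Delay Credit: +803 days → 2 May 2019.

May 2, 2019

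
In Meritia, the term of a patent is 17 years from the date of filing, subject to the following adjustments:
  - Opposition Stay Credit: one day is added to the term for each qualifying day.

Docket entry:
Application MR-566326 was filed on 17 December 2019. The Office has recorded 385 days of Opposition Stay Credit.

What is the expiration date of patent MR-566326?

Base term: filing date + 17 years → 17 December 2036.
Opposition Stay Credit: +385 days → 6 January 2038.

2038-01-06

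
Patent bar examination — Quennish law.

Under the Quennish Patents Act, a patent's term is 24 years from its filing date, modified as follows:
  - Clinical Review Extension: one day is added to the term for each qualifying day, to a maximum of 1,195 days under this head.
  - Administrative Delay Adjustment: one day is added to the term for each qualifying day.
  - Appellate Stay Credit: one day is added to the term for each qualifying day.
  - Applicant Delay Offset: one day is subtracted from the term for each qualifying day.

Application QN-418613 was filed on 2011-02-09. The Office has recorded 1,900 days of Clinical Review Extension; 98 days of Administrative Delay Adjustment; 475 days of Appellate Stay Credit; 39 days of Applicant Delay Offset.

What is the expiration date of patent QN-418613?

2039-11-04

Base term: filing date + 24 years → 9 February 2035.
Clinical Review Extension: 1900 days claimed exceeds the 1195-day cap, so +1195 days → 19 May 2038.
Administrative Delay Adjustment: +98 days → 25 August 2038.
Appellate Stay Credit: +475 days → 13 December 2039.
Applicant Delay Offset: −39 days → 4 November 2039.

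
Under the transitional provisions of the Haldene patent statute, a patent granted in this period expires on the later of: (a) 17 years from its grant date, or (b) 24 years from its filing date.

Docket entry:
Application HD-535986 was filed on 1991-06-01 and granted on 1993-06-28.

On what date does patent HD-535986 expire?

(a) grant + 17 years → 28 June 2010.
(b) filing + 24 years → 1 June 2015.
Later of the two: 1 June 2015.

2015-06-01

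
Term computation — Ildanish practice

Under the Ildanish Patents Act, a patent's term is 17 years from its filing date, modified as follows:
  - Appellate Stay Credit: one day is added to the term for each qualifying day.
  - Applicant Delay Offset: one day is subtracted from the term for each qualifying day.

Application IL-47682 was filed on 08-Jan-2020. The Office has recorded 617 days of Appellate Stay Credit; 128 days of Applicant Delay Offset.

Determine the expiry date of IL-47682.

May 12, 2038

Base term: filing date + 17 years → 8 January 2037.
Appellate Stay Credit: +617 days → 17 September 2038.
Applicant Delay Offset: −128 days → 12 May 2038.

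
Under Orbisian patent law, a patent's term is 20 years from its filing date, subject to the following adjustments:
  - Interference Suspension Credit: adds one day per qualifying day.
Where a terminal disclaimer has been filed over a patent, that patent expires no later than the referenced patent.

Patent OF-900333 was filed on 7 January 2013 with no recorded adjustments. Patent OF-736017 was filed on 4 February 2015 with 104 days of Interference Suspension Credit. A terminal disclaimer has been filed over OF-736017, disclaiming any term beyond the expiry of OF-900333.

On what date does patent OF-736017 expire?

Natural term of OF-736017:
  Base: filing + 20 years → 4 February 2035.
  Interference Suspension Credit: +104 days → 19 May 2035.
Expiry of referenced patent OF-900333:
  Base: filing + 20 years → 7 January 2033.
Terminal disclaimer: OF-736017 expires on the earlier of 19 May 2035 and 7 January 2033.

2033-01-07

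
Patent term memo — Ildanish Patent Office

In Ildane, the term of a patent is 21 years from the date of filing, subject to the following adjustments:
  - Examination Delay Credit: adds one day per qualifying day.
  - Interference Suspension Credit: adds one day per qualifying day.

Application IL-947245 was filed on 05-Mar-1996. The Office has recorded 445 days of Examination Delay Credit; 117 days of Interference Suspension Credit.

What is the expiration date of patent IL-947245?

September 18, 2018

Base term: filing date + 21 years → 5 March 2017.
Examination Delay Credit: +445 days → 24 May 2018.
Interference Suspension Credit: +117 days → 18 September 2018.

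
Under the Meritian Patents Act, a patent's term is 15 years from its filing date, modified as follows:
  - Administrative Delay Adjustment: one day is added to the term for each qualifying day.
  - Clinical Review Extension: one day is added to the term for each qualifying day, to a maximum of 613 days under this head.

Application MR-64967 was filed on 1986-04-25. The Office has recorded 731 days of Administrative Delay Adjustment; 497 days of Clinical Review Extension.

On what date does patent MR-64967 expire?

September 4, 2004

Base term: filing date + 15 years → 25 April 2001.
Administrative Delay Adjustment: +731 days → 26 April 2003.
Clinical Review Extension: 497 days (within the 613-day cap) → +497 days → 4 September 2004.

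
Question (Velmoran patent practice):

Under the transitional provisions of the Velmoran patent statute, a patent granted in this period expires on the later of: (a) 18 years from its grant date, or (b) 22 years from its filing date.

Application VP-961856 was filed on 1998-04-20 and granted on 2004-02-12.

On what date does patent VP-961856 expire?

2022-02-12

(a) grant + 18 years → 12 February 2022.
(b) filing + 22 years → 20 April 2020.
Later of the two: 12 February 2022.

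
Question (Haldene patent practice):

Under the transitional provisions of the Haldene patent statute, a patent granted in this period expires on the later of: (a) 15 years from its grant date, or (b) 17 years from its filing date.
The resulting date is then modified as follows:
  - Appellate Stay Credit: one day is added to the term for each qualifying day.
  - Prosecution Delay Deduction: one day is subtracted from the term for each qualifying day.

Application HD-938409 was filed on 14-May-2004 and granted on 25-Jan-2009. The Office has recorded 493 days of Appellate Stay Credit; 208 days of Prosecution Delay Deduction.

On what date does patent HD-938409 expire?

2024-11-05

(a) grant + 15 years → 25 January 2024.
(b) filing + 17 years → 14 May 2021.
Later of the two: 25 January 2024.
Appellate Stay Credit: +493 days → 1 June 2025.
Prosecution Delay Deduction: −208 days → 5 November 2024.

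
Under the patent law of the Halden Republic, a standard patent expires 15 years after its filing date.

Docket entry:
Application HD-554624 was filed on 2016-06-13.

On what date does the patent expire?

Filing date + 15 years → 13 June 2031.

2031-06-13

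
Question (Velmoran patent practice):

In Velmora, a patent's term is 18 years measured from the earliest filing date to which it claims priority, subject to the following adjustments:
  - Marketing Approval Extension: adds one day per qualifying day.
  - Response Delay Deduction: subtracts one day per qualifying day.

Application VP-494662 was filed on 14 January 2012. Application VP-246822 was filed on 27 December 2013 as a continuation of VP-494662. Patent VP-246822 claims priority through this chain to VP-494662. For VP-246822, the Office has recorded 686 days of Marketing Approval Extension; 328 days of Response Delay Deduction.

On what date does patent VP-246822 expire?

2031-01-07

Earliest priority filing: 14 January 2012.
Base term: 14 January 2012 + 18 years → 14 January 2030.
Marketing Approval Extension: +686 days → 1 December 2031.
Response Delay Deduction: −328 days → 7 January 2031.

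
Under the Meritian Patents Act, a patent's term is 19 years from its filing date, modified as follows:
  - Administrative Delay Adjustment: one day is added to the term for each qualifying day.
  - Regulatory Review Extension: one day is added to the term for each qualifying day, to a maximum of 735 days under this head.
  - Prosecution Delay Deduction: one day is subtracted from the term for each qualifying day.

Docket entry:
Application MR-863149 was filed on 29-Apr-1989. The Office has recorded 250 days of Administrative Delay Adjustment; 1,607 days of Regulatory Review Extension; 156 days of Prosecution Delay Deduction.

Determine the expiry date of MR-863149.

Base term: filing date + 19 years → 29 April 2008.
Administrative Delay Adjustment: +250 days → 4 January 2009.
Regulatory Review Extension: 1607 days claimed exceeds the 735-day cap, so +735 days → 9 January 2011.
Prosecution Delay Deduction: −156 days → 6 August 2010.

August 6, 2010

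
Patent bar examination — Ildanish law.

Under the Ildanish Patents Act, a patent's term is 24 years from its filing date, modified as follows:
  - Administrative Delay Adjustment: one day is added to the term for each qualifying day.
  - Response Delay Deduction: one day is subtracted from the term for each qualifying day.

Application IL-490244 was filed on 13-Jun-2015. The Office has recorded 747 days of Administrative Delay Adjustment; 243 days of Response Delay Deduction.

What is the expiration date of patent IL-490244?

October 29, 2040

Base term: filing date + 24 years → 13 June 2039.
Administrative Delay Adjustment: +747 days → 29 June 2041.
Response Delay Deduction: −243 days → 29 October 2040.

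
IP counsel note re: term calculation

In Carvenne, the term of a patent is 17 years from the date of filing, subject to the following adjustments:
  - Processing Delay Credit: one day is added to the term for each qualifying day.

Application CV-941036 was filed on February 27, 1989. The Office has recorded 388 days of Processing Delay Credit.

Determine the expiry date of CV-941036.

Base term: filing date + 17 years → 27 February 2006.
Processing Delay Credit: +388 days → 22 March 2007.

March 22, 2007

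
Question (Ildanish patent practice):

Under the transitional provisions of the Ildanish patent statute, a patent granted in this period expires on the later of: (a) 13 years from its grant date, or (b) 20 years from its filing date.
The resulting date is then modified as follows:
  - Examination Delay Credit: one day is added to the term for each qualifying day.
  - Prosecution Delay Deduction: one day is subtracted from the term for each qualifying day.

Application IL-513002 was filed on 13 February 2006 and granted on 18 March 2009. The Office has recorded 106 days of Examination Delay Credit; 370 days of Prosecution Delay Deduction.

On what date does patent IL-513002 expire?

(a) grant + 13 years → 18 March 2022.
(b) filing + 20 years → 13 February 2026.
Later of the two: 13 February 2026.
Examination Delay Credit: +106 days → 30 May 2026.
Prosecution Delay Deduction: −370 days → 25 May 2025.

May 25, 2025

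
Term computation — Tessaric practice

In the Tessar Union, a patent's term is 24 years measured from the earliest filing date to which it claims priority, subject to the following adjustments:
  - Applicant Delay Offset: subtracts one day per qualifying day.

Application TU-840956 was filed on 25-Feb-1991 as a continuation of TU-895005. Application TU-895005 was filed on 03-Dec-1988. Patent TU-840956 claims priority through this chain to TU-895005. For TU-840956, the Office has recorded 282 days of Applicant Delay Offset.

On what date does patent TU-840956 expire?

February 25, 2012

Earliest priority filing: 3 December 1988.
Base term: 3 December 1988 + 24 years → 3 December 2012.
Applicant Delay Offset: −282 days → 25 February 2012.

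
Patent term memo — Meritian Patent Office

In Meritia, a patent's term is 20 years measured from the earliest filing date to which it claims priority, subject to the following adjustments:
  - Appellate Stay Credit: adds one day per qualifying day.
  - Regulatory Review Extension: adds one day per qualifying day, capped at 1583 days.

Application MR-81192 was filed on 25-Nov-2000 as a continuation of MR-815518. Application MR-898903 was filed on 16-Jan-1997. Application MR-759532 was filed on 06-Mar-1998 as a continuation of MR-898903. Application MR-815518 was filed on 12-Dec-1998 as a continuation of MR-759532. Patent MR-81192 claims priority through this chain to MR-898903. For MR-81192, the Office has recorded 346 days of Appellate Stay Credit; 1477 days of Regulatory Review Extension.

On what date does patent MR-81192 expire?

Earliest priority filing: 16 January 1997.
Base term: 16 January 1997 + 20 years → 16 January 2017.
Appellate Stay Credit: +346 days → 28 December 2017.
Regulatory Review Extension: 1477 days (within the 1583-day cap) → +1477 days → 13 January 2022.

January 13, 2022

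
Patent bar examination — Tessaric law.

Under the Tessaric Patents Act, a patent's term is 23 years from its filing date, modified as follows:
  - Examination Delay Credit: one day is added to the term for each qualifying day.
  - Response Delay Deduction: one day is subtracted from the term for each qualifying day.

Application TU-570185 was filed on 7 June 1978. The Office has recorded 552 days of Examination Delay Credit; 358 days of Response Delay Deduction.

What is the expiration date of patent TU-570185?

Base term: filing date + 23 years → 7 June 2001.
Examination Delay Credit: +552 days → 11 December 2002.
Response Delay Deduction: −358 days → 18 December 2001.

2001-12-18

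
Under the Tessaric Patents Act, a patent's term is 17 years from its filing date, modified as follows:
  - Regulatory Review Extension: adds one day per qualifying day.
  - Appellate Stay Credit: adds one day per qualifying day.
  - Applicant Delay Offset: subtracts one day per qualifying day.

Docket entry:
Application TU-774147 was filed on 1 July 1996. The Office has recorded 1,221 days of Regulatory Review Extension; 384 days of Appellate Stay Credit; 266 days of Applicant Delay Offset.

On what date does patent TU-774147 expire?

March 1, 2017

Base term: filing date + 17 years → 1 July 2013.
Regulatory Review Extension: +1221 days → 3 November 2016.
Appellate Stay Credit: +384 days → 22 November 2017.
Applicant Delay Offset: −266 days → 1 March 2017.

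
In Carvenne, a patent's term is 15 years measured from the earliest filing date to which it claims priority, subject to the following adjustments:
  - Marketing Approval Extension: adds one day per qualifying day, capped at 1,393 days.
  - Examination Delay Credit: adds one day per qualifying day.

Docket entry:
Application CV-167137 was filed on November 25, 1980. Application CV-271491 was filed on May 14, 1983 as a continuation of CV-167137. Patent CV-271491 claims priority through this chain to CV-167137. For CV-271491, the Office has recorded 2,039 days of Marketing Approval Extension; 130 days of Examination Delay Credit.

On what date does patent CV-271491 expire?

Earliest priority filing: 25 November 1980.
Base term: 25 November 1980 + 15 years → 25 November 1995.
Marketing Approval Extension: 2039 days claimed exceeds the 1393-day cap, so +1393 days → 18 September 1999.
Examination Delay Credit: +130 days → 26 January 2000.

2000-01-26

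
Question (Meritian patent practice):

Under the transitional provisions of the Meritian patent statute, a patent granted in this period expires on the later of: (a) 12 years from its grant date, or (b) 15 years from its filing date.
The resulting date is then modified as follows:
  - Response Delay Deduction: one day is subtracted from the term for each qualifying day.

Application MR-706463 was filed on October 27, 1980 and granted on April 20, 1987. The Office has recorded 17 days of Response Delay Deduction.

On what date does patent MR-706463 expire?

1999-04-03

(a) grant + 12 years → 20 April 1999.
(b) filing + 15 years → 27 October 1995.
Later of the two: 20 April 1999.
Response Delay Deduction: −17 days → 3 April 1999.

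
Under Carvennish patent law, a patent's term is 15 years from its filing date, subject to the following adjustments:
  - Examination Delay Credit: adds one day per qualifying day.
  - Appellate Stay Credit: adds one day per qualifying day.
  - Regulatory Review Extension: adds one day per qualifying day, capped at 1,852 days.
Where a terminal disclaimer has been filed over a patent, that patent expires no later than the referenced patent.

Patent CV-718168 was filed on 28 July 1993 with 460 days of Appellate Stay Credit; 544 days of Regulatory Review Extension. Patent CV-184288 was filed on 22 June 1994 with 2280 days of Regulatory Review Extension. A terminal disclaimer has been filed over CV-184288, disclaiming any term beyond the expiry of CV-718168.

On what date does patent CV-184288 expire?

April 28, 2011

Natural term of CV-184288:
  Base: filing + 15 years → 22 June 2009.
  Regulatory Review Extension: 2280 days claimed exceeds the 1852-day cap, so +1852 days → 18 July 2014.
Expiry of referenced patent CV-718168:
  Base: filing + 15 years → 28 July 2008.
  Appellate Stay Credit: +460 days → 31 October 2009.
  Regulatory Review Extension: 544 days (within the 1852-day cap) → +544 days → 28 April 2011.
Terminal disclaimer: CV-184288 expires on the earlier of 18 July 2014 and 28 April 2011.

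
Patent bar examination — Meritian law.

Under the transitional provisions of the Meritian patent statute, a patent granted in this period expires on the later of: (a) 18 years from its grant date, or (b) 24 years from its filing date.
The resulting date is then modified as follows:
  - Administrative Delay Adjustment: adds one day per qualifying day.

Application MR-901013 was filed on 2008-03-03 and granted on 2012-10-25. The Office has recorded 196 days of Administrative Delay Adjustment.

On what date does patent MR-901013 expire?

2032-09-15

(a) grant + 18 years → 25 October 2030.
(b) filing + 24 years → 3 March 2032.
Later of the two: 3 March 2032.
Administrative Delay Adjustment: +196 days → 15 September 2032.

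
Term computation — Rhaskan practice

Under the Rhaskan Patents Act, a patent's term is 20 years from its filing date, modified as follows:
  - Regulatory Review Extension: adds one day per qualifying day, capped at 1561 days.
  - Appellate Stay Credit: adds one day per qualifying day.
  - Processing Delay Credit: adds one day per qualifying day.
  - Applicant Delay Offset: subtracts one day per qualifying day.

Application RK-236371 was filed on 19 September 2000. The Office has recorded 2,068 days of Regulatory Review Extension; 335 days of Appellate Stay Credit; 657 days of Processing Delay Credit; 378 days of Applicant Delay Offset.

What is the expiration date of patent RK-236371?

2026-09-03

Base term: filing date + 20 years → 19 September 2020.
Regulatory Review Extension: 2068 days claimed exceeds the 1561-day cap, so +1561 days → 28 December 2024.
Appellate Stay Credit: +335 days → 28 November 2025.
Processing Delay Credit: +657 days → 16 September 2027.
Applicant Delay Offset: −378 days → 3 September 2026.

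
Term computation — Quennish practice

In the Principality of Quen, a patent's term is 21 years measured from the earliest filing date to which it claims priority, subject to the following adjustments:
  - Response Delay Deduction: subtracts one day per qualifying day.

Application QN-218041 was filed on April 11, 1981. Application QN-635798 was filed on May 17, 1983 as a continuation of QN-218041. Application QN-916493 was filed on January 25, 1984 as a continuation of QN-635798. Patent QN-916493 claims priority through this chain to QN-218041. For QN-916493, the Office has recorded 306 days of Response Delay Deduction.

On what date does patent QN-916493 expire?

Earliest priority filing: 11 April 1981.
Base term: 11 April 1981 + 21 years → 11 April 2002.
Response Delay Deduction: −306 days → 9 June 2001.

June 9, 2001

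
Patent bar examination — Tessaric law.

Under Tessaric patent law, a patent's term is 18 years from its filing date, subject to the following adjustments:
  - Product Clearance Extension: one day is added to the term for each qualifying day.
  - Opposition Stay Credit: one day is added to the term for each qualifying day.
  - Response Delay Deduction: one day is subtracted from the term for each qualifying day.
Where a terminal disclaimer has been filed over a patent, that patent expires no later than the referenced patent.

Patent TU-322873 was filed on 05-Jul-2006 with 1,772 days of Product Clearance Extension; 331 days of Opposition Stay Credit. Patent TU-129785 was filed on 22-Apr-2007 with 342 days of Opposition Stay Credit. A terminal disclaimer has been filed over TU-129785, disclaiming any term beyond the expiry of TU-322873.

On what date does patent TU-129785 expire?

Natural term of TU-129785:
  Base: filing + 18 years → 22 April 2025.
  Opposition Stay Credit: +342 days → 30 March 2026.
Expiry of referenced patent TU-322873:
  Base: filing + 18 years → 5 July 2024.
  Product Clearance Extension: +1772 days → 12 May 2029.
  Opposition Stay Credit: +331 days → 8 April 2030.
Terminal disclaimer: TU-129785 expires on the earlier of 30 March 2026 and 8 April 2030.

2026-03-30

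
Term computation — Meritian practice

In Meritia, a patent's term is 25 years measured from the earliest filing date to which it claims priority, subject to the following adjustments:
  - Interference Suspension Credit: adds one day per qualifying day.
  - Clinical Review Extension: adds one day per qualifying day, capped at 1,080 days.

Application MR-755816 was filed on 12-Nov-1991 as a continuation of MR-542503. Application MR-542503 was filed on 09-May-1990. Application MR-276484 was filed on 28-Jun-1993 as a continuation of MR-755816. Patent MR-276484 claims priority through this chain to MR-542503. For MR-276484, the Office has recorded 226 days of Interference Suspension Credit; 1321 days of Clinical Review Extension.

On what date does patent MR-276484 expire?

Earliest priority filing: 9 May 1990.
Base term: 9 May 1990 + 25 years → 9 May 2015.
Interference Suspension Credit: +226 days → 21 December 2015.
Clinical Review Extension: 1321 days claimed exceeds the 1080-day cap, so +1080 days → 5 December 2018.

December 5, 2018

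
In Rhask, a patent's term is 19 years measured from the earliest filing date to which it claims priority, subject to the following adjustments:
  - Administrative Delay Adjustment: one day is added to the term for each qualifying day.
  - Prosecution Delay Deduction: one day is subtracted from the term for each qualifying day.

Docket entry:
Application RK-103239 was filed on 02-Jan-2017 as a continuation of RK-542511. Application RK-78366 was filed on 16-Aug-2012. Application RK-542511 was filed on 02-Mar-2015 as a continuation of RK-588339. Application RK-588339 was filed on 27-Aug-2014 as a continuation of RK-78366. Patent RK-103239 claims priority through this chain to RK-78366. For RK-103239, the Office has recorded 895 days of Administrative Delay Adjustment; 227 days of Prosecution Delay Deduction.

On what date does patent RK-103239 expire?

2033-06-14

Earliest priority filing: 16 August 2012.
Base term: 16 August 2012 + 19 years → 16 August 2031.
Administrative Delay Adjustment: +895 days → 27 January 2034.
Prosecution Delay Deduction: −227 days → 14 June 2033.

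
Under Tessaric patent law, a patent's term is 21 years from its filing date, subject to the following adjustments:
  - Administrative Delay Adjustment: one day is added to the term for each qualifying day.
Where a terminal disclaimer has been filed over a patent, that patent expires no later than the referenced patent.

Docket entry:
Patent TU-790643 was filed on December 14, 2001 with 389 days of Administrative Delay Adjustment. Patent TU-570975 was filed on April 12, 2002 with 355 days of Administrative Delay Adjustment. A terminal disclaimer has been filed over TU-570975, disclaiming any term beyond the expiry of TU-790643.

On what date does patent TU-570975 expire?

January 7, 2024

Natural term of TU-570975:
  Base: filing + 21 years → 12 April 2023.
  Administrative Delay Adjustment: +355 days → 1 April 2024.
Expiry of referenced patent TU-790643:
  Base: filing + 21 years → 14 December 2022.
  Administrative Delay Adjustment: +389 days → 7 January 2024.
Terminal disclaimer: TU-570975 expires on the earlier of 1 April 2024 and 7 January 2024.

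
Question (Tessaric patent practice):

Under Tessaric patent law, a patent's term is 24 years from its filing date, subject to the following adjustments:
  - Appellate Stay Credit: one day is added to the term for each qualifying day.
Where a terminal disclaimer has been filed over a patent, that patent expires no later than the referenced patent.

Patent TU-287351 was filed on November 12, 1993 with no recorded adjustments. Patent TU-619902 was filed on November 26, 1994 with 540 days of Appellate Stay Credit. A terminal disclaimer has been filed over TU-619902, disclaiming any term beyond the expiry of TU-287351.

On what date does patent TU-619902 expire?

Natural term of TU-619902:
  Base: filing + 24 years → 26 November 2018.
  Appellate Stay Credit: +540 days → 19 May 2020.
Expiry of referenced patent TU-287351:
  Base: filing + 24 years → 12 November 2017.
Terminal disclaimer: TU-619902 expires on the earlier of 19 May 2020 and 12 November 2017.

November 12, 2017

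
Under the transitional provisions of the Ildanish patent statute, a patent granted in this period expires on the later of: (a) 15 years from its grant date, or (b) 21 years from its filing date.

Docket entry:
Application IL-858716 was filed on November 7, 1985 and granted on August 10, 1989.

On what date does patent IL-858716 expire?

(a) grant + 15 years → 10 August 2004.
(b) filing + 21 years → 7 November 2006.
Later of the two: 7 November 2006.

November 7, 2006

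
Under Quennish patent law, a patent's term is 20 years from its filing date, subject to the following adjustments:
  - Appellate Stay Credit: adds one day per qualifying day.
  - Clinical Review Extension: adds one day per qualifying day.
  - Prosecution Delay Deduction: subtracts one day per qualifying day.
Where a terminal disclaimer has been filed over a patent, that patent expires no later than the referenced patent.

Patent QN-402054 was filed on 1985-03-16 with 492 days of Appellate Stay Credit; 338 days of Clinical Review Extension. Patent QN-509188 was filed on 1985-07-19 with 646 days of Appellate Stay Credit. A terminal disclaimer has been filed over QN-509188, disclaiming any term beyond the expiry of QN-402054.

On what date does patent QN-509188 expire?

Natural term of QN-509188:
  Base: filing + 20 years → 19 July 2005.
  Appellate Stay Credit: +646 days → 26 April 2007.
Expiry of referenced patent QN-402054:
  Base: filing + 20 years → 16 March 2005.
  Appellate Stay Credit: +492 days → 21 July 2006.
  Clinical Review Extension: +338 days → 24 June 2007.
Terminal disclaimer: QN-509188 expires on the earlier of 26 April 2007 and 24 June 2007.

April 26, 2007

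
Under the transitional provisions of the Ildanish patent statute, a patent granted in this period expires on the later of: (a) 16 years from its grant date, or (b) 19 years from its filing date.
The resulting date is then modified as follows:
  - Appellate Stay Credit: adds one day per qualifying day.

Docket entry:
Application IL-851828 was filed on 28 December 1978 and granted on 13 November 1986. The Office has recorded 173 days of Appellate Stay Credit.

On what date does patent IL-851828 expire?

May 5, 2003

(a) grant + 16 years → 13 November 2002.
(b) filing + 19 years → 28 December 1997.
Later of the two: 13 November 2002.
Appellate Stay Credit: +173 days → 5 May 2003.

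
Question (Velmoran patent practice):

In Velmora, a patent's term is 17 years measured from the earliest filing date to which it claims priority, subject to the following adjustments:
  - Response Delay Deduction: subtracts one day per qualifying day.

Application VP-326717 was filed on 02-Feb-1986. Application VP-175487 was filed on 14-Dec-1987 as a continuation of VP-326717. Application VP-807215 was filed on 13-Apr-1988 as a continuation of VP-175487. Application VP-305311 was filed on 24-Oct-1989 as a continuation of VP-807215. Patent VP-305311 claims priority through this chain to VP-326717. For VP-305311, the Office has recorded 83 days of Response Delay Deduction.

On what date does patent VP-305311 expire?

Earliest priority filing: 2 February 1986.
Base term: 2 February 1986 + 17 years → 2 February 2003.
Response Delay Deduction: −83 days → 11 November 2002.

2002-11-11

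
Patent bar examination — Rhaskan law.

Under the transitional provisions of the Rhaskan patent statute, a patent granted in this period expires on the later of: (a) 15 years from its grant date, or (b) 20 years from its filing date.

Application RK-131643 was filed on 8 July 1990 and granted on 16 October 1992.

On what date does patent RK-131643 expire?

July 8, 2010

(a) grant + 15 years → 16 October 2007.
(b) filing + 20 years → 8 July 2010.
Later of the two: 8 July 2010.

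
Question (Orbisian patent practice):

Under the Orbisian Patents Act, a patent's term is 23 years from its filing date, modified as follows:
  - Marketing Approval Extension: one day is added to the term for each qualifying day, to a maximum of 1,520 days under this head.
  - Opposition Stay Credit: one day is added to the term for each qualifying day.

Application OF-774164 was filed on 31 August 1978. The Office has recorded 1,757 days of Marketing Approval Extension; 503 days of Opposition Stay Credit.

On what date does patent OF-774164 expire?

2007-03-16

Base term: filing date + 23 years → 31 August 2001.
Marketing Approval Extension: 1757 days claimed exceeds the 1520-day cap, so +1520 days → 29 October 2005.
Opposition Stay Credit: +503 days → 16 March 2007.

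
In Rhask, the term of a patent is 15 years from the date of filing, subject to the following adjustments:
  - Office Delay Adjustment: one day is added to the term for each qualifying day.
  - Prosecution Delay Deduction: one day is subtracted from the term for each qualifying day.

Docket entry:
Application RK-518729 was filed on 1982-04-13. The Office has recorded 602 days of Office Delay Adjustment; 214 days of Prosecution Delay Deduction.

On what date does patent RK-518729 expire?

Base term: filing date + 15 years → 13 April 1997.
Office Delay Adjustment: +602 days → 6 December 1998.
Prosecution Delay Deduction: −214 days → 6 May 1998.

1998-05-06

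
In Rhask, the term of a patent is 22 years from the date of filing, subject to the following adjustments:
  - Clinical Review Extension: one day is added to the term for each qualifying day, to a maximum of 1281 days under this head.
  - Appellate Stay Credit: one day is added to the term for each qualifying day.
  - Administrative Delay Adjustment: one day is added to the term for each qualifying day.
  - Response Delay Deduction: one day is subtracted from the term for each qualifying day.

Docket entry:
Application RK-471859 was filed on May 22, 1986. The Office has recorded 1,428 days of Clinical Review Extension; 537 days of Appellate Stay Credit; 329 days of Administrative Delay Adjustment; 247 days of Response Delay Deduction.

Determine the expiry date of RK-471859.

Base term: filing date + 22 years → 22 May 2008.
Clinical Review Extension: 1428 days claimed exceeds the 1281-day cap, so +1281 days → 24 November 2011.
Appellate Stay Credit: +537 days → 14 May 2013.
Administrative Delay Adjustment: +329 days → 8 April 2014.
Response Delay Deduction: −247 days → 4 August 2013.

2013-08-04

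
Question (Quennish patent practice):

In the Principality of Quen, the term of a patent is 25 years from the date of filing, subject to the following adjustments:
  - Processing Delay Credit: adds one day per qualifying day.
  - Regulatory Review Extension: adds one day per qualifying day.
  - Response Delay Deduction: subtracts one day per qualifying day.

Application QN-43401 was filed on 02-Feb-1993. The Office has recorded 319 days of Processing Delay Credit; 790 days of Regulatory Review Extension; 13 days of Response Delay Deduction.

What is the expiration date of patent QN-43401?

February 2, 2021

Base term: filing date + 25 years → 2 February 2018.
Processing Delay Credit: +319 days → 18 December 2018.
Regulatory Review Extension: +790 days → 15 February 2021.
Response Delay Deduction: −13 days → 2 February 2021.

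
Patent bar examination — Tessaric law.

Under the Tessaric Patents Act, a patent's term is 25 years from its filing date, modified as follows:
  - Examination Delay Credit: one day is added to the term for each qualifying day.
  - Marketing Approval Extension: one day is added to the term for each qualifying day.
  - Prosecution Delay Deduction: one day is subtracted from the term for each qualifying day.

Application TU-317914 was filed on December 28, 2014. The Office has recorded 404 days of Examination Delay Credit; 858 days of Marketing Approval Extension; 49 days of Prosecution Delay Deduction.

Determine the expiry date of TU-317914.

Base term: filing date + 25 years → 28 December 2039.
Examination Delay Credit: +404 days → 4 February 2041.
Marketing Approval Extension: +858 days → 12 June 2043.
Prosecution Delay Deduction: −49 days → 24 April 2043.

April 24, 2043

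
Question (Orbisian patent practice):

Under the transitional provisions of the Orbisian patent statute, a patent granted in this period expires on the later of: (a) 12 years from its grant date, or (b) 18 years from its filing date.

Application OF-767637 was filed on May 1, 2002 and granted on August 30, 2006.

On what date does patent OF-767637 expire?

2020-05-01

(a) grant + 12 years → 30 August 2018.
(b) filing + 18 years → 1 May 2020.
Later of the two: 1 May 2020.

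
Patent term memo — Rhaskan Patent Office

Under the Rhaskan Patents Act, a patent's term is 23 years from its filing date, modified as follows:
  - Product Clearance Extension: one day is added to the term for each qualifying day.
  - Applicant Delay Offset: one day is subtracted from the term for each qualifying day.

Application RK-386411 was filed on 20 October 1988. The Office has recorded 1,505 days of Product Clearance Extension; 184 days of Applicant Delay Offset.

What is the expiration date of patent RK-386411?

June 2, 2015

Base term: filing date + 23 years → 20 October 2011.
Product Clearance Extension: +1505 days → 3 December 2015.
Applicant Delay Offset: −184 days → 2 June 2015.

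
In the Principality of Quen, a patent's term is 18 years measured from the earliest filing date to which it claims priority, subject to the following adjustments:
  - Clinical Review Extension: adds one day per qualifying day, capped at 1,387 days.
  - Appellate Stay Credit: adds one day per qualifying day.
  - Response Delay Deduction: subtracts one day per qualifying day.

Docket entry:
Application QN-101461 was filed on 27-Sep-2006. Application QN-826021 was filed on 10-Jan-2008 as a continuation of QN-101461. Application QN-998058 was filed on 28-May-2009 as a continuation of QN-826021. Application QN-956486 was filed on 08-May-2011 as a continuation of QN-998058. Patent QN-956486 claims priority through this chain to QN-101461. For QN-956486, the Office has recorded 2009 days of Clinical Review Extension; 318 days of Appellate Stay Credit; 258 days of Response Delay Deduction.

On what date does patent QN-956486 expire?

2028-09-13

Earliest priority filing: 27 September 2006.
Base term: 27 September 2006 + 18 years → 27 September 2024.
Clinical Review Extension: 2009 days claimed exceeds the 1387-day cap, so +1387 days → 15 July 2028.
Appellate Stay Credit: +318 days → 29 May 2029.
Response Delay Deduction: −258 days → 13 September 2028.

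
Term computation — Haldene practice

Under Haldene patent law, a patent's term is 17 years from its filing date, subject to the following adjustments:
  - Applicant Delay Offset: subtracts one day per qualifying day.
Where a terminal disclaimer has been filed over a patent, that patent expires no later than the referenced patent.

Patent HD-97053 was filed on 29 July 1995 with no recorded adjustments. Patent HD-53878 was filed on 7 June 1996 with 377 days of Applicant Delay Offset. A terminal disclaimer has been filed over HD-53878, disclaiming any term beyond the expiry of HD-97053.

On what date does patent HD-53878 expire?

Natural term of HD-53878:
  Base: filing + 17 years → 7 June 2013.
  Applicant Delay Offset: −377 days → 26 May 2012.
Expiry of referenced patent HD-97053:
  Base: filing + 17 years → 29 July 2012.
Terminal disclaimer: HD-53878 expires on the earlier of 26 May 2012 and 29 July 2012.

May 26, 2012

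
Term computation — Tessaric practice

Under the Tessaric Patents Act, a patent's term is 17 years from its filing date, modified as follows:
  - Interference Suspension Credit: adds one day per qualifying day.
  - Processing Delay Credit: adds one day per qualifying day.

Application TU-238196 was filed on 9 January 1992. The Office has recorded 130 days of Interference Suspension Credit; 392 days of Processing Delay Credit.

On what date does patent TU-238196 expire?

Base term: filing date + 17 years → 9 January 2009.
Interference Suspension Credit: +130 days → 19 May 2009.
Processing Delay Credit: +392 days → 15 June 2010.

June 15, 2010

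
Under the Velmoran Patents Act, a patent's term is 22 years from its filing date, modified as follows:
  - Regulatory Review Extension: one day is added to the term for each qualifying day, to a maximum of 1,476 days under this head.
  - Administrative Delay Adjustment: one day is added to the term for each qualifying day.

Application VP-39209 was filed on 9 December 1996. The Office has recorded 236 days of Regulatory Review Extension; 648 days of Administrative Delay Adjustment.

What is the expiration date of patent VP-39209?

Base term: filing date + 22 years → 9 December 2018.
Regulatory Review Extension: 236 days (within the 1476-day cap) → +236 days → 2 August 2019.
Administrative Delay Adjustment: +648 days → 11 May 2021.

May 11, 2021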